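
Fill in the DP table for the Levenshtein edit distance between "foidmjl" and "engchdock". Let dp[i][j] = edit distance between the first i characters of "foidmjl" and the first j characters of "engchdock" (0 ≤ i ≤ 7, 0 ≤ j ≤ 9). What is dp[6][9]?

   ''  e  n  g  c  h  d  o  c  k
''  0  1  2  3  4  5  6  7  8  9
 f  1  1  2  3  4  5  6  7  8  9
 o  2  2  2  3  4  5  6  6  7  8
 i  3  3  3  3  4  5  6  7  7  8
 d  4  4  4  4  4  5  5  6  7  8
 m  5  5  5  5  5  5  6  6  7  8
 j  6  6  6  6  6  6  6  7  7  8
 l  7  7  7  7  7  7  7  7  8  8

8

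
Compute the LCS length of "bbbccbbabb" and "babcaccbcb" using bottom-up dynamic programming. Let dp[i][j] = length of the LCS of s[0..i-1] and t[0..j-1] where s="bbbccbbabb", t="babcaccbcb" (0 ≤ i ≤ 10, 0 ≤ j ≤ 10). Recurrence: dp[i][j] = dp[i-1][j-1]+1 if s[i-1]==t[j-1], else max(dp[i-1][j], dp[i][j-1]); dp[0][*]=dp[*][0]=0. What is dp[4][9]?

   ''  b  a  b  c  a  c  c  b  c  b
''  0  0  0  0  0  0  0  0  0  0  0
 b  0  1  1  1  1  1  1  1  1  1  1
 b  0  1  1  2  2  2  2  2  2  2  2
 b  0  1  1  2  2  2  2  2  3  3  3
 c  0  1  1  2  3  3  3  3  3  4  4
 c  0  1  1  2  3  3  4  4  4  4  4
 b  0  1  1  2  3  3  4  4  5  5  5
 b  0  1  1  2  3  3  4  4  5  5  6
 a  0  1  2  2  3  4  4  4  5  5  6
 b  0  1  2  3  3  4  4  4  5  5  6
 b  0  1  2  3  3  4  4  4  5  5  6

4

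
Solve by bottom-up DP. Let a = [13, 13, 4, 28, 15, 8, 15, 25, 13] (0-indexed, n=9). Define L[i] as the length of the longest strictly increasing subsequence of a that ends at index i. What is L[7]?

   i    0    1    2    3    4    5    6    7    8
a[i]   13   13    4   28   15    8   15   25   13
L[i]    1    1    1    2    2    2    3    4    3

4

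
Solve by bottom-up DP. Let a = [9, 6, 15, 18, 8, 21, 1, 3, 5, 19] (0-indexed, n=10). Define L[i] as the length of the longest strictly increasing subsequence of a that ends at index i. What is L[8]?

3

   i    0    1    2    3    4    5    6    7    8    9
a[i]    9    6   15   18    8   21    1    3    5   19
L[i]    1    1    2    3    2    4    1    2    3    4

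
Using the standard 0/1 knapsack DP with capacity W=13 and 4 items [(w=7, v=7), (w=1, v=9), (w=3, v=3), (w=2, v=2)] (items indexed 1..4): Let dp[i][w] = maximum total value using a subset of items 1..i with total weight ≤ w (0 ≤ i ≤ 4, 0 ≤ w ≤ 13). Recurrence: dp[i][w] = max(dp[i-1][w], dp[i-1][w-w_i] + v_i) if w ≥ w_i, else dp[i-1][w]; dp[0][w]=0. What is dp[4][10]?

18

i\w   0   1   2   3   4   5   6   7   8   9  10  11  12  13
  0   0   0   0   0   0   0   0   0   0   0   0   0   0   0
  1   0   0   0   0   0   0   0   7   7   7   7   7   7   7
  2   0   9   9   9   9   9   9   9  16  16  16  16  16  16
  3   0   9   9   9  12  12  12  12  16  16  16  19  19  19
  4   0   9   9  11  12  12  14  14  16  16  18  19  19  21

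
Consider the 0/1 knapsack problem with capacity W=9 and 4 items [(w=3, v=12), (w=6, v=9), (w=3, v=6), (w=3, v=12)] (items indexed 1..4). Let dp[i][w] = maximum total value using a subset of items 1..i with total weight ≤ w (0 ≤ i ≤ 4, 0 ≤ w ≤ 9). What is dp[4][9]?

30

i\w   0   1   2   3   4   5   6   7   8   9
  0   0   0   0   0   0   0   0   0   0   0
  1   0   0   0  12  12  12  12  12  12  12
  2   0   0   0  12  12  12  12  12  12  21
  3   0   0   0  12  12  12  18  18  18  21
  4   0   0   0  12  12  12  24  24  24  30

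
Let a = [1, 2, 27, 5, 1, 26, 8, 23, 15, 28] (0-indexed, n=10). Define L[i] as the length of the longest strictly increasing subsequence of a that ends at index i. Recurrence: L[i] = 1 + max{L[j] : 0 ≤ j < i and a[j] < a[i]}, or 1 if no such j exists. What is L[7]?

5

   i    0    1    2    3    4    5    6    7    8    9
a[i]    1    2   27    5    1   26    8   23   15   28
L[i]    1    2    3    3    1    4    4    5    5    6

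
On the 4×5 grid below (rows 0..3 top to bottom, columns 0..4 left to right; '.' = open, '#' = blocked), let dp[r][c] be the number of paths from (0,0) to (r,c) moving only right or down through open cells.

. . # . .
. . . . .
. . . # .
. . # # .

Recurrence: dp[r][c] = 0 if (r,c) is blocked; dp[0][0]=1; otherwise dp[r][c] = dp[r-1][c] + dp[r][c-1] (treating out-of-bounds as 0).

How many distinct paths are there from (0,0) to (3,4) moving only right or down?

r\c   0   1   2   3   4
  0   1   1   0   0   0
  1   1   2   2   2   2
  2   1   3   5   0   2
  3   1   4   0   0   2

2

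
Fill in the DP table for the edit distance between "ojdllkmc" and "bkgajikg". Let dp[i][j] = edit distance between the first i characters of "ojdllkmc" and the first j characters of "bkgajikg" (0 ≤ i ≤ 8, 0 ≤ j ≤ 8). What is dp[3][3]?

3

   ''  b  k  g  a  j  i  k  g
''  0  1  2  3  4  5  6  7  8
 o  1  1  2  3  4  5  6  7  8
 j  2  2  2  3  4  4  5  6  7
 d  3  3  3  3  4  5  5  6  7
 l  4  4  4  4  4  5  6  6  7
 l  5  5  5  5  5  5  6  7  7
 k  6  6  5  6  6  6  6  6  7
 m  7  7  6  6  7  7  7  7  7
 c  8  8  7  7  7  8  8  8  8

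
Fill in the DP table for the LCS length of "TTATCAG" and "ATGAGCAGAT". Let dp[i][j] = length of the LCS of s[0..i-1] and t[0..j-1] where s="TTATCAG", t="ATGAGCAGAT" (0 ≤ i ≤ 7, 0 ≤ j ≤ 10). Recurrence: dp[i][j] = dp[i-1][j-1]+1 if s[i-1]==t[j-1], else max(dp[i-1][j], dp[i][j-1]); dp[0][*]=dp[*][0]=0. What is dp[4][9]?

   ''  A  T  G  A  G  C  A  G  A  T
''  0  0  0  0  0  0  0  0  0  0  0
 T  0  0  1  1  1  1  1  1  1  1  1
 T  0  0  1  1  1  1  1  1  1  1  2
 A  0  1  1  1  2  2  2  2  2  2  2
 T  0  1  2  2  2  2  2  2  2  2  3
 C  0  1  2  2  2  2  3  3  3  3  3
 A  0  1  2  2  3  3  3  4  4  4  4
 G  0  1  2  3  3  4  4  4  5  5  5

2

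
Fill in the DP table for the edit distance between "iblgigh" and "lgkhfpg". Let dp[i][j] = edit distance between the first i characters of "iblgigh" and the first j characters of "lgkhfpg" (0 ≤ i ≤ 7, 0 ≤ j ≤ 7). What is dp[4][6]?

6

   ''  l  g  k  h  f  p  g
''  0  1  2  3  4  5  6  7
 i  1  1  2  3  4  5  6  7
 b  2  2  2  3  4  5  6  7
 l  3  2  3  3  4  5  6  7
 g  4  3  2  3  4  5  6  6
 i  5  4  3  3  4  5  6  7
 g  6  5  4  4  4  5  6  6
 h  7  6  5  5  4  5  6  7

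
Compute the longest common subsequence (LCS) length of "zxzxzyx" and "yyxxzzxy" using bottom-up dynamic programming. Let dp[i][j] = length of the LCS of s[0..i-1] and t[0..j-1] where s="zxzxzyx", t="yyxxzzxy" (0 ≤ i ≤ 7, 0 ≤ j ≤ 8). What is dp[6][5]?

   ''  y  y  x  x  z  z  x  y
''  0  0  0  0  0  0  0  0  0
 z  0  0  0  0  0  1  1  1  1
 x  0  0  0  1  1  1  1  2  2
 z  0  0  0  1  1  2  2  2  2
 x  0  0  0  1  2  2  2  3  3
 z  0  0  0  1  2  3  3  3  3
 y  0  1  1  1  2  3  3  3  4
 x  0  1  1  2  2  3  3  4  4

3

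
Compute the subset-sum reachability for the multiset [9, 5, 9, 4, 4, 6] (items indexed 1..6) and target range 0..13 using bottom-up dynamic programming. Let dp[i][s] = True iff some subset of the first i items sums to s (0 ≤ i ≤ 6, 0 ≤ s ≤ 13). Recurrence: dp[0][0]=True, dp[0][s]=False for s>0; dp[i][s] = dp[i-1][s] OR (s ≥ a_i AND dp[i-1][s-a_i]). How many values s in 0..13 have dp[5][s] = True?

6

i\s   0   1   2   3   4   5   6   7   8   9  10  11  12  13
  0   T   F   F   F   F   F   F   F   F   F   F   F   F   F
  1   T   F   F   F   F   F   F   F   F   T   F   F   F   F
  2   T   F   F   F   F   T   F   F   F   T   F   F   F   F
  3   T   F   F   F   F   T   F   F   F   T   F   F   F   F
  4   T   F   F   F   T   T   F   F   F   T   F   F   F   T
  5   T   F   F   F   T   T   F   F   T   T   F   F   F   T
  6   T   F   F   F   T   T   T   F   T   T   T   T   F   T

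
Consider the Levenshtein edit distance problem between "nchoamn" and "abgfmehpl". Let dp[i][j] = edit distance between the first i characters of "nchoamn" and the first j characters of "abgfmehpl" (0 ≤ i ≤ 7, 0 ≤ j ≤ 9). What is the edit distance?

   ''  a  b  g  f  m  e  h  p  l
''  0  1  2  3  4  5  6  7  8  9
 n  1  1  2  3  4  5  6  7  8  9
 c  2  2  2  3  4  5  6  7  8  9
 h  3  3  3  3  4  5  6  6  7  8
 o  4  4  4  4  4  5  6  7  7  8
 a  5  4  5  5  5  5  6  7  8  8
 m  6  5  5  6  6  5  6  7  8  9
 n  7  6  6  6  7  6  6  7  8  9

9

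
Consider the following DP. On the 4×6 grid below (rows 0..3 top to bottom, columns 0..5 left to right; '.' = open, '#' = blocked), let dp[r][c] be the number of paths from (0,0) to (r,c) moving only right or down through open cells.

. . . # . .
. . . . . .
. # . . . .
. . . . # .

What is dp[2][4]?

9

r\c   0   1   2   3   4   5
  0   1   1   1   0   0   0
  1   1   2   3   3   3   3
  2   1   0   3   6   9  12
  3   1   1   4  10   0  12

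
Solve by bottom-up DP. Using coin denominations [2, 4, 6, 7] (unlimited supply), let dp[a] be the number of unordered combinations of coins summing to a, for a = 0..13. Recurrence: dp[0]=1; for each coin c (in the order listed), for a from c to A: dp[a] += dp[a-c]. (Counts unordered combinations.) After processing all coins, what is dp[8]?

after  coin     0     1     2     3     4     5     6     7     8     9    10    11    12    13
          2     1     0     1     0     1     0     1     0     1     0     1     0     1     0
          4     1     0     1     0     2     0     2     0     3     0     3     0     4     0
          6     1     0     1     0     2     0     3     0     4     0     5     0     7     0
          7     1     0     1     0     2     0     3     1     4     1     5     2     7     3

4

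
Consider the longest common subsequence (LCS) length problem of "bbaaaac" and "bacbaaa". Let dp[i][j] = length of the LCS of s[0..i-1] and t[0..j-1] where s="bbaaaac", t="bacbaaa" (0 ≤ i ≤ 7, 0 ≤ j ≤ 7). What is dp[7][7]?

   ''  b  a  c  b  a  a  a
''  0  0  0  0  0  0  0  0
 b  0  1  1  1  1  1  1  1
 b  0  1  1  1  2  2  2  2
 a  0  1  2  2  2  3  3  3
 a  0  1  2  2  2  3  4  4
 a  0  1  2  2  2  3  4  5
 a  0  1  2  2  2  3  4  5
 c  0  1  2  3  3  3  4  5

5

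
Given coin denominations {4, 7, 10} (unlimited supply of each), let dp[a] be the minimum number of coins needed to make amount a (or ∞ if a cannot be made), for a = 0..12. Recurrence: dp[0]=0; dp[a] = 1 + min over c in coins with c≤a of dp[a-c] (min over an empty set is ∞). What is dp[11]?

 a  0  1  2  3  4  5  6  7  8  9 10 11 12
dp  0  -  -  -  1  -  -  1  2  -  1  2  3
(- denotes ∞ / unreachable)

2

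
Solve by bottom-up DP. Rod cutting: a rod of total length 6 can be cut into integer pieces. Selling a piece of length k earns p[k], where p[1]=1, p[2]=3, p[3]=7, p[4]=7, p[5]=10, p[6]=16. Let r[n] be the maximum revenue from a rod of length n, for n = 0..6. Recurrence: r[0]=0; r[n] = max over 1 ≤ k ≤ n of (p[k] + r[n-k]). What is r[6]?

   n    0    1    2    3    4    5    6
r[n]    0    1    3    7    8   10   16

16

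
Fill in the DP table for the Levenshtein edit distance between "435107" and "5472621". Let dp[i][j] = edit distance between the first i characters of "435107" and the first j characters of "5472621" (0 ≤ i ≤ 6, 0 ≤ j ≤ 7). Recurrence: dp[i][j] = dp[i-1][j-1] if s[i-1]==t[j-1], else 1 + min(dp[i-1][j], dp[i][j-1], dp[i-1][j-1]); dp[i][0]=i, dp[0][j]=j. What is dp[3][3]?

   ''  5  4  7  2  6  2  1
''  0  1  2  3  4  5  6  7
 4  1  1  1  2  3  4  5  6
 3  2  2  2  2  3  4  5  6
 5  3  2  3  3  3  4  5  6
 1  4  3  3  4  4  4  5  5
 0  5  4  4  4  5  5  5  6
 7  6  5  5  4  5  6  6  6

3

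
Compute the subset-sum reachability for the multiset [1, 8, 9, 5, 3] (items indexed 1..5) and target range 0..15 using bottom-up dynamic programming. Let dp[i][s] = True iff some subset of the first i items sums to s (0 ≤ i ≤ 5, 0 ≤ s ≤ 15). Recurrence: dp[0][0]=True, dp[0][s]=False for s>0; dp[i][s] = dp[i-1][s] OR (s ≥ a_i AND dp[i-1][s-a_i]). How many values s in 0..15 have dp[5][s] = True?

14

i\s   0   1   2   3   4   5   6   7   8   9  10  11  12  13  14  15
  0   T   F   F   F   F   F   F   F   F   F   F   F   F   F   F   F
  1   T   T   F   F   F   F   F   F   F   F   F   F   F   F   F   F
  2   T   T   F   F   F   F   F   F   T   T   F   F   F   F   F   F
  3   T   T   F   F   F   F   F   F   T   T   T   F   F   F   F   F
  4   T   T   F   F   F   T   T   F   T   T   T   F   F   T   T   T
  5   T   T   F   T   T   T   T   F   T   T   T   T   T   T   T   T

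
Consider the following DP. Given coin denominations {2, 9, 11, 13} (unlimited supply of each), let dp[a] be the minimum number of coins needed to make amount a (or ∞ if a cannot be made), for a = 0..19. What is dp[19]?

4

 a  0  1  2  3  4  5  6  7  8  9 10 11 12 13 14 15 16 17 18 19
dp  0  -  1  -  2  -  3  -  4  1  5  1  6  1  7  2  8  3  2  4
(- denotes ∞ / unreachable)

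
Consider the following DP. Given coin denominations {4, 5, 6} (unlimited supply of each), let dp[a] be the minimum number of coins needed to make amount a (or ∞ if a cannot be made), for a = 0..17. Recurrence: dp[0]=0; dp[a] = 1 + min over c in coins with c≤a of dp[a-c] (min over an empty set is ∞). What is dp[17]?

 a  0  1  2  3  4  5  6  7  8  9 10 11 12 13 14 15 16 17
dp  0  -  -  -  1  1  1  -  2  2  2  2  2  3  3  3  3  3
(- denotes ∞ / unreachable)

3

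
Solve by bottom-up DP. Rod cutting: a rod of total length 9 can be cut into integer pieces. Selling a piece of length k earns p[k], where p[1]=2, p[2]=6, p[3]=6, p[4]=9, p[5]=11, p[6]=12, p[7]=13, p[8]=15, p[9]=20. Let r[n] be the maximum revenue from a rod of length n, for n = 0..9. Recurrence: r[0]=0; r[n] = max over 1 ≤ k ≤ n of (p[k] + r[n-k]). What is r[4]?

12

   n    0    1    2    3    4    5    6    7    8    9
r[n]    0    2    6    8   12   14   18   20   24   26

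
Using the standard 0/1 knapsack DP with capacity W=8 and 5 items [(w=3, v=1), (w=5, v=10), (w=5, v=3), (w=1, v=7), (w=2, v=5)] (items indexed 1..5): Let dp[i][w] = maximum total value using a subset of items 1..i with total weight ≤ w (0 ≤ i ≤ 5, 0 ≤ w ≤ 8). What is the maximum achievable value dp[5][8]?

i\w   0   1   2   3   4   5   6   7   8
  0   0   0   0   0   0   0   0   0   0
  1   0   0   0   1   1   1   1   1   1
  2   0   0   0   1   1  10  10  10  11
  3   0   0   0   1   1  10  10  10  11
  4   0   7   7   7   8  10  17  17  17
  5   0   7   7  12  12  12  17  17  22

22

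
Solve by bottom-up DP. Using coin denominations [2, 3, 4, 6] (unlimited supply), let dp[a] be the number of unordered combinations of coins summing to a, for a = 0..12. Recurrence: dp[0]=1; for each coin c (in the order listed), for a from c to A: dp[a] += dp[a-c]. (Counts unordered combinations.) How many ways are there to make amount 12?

11

after  coin     0     1     2     3     4     5     6     7     8     9    10    11    12
          2     1     0     1     0     1     0     1     0     1     0     1     0     1
          3     1     0     1     1     1     1     2     1     2     2     2     2     3
          4     1     0     1     1     2     1     3     2     4     3     5     4     7
          6     1     0     1     1     2     1     4     2     5     4     7     5    11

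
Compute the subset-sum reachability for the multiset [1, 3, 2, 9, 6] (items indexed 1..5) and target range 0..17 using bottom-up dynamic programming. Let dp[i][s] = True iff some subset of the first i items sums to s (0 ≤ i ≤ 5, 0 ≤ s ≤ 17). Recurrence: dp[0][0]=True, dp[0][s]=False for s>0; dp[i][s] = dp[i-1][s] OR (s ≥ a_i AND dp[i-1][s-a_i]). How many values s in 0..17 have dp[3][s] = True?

7

i\s   0   1   2   3   4   5   6   7   8   9  10  11  12  13  14  15  16  17
  0   T   F   F   F   F   F   F   F   F   F   F   F   F   F   F   F   F   F
  1   T   T   F   F   F   F   F   F   F   F   F   F   F   F   F   F   F   F
  2   T   T   F   T   T   F   F   F   F   F   F   F   F   F   F   F   F   F
  3   T   T   T   T   T   T   T   F   F   F   F   F   F   F   F   F   F   F
  4   T   T   T   T   T   T   T   F   F   T   T   T   T   T   T   T   F   F
  5   T   T   T   T   T   T   T   T   T   T   T   T   T   T   T   T   T   T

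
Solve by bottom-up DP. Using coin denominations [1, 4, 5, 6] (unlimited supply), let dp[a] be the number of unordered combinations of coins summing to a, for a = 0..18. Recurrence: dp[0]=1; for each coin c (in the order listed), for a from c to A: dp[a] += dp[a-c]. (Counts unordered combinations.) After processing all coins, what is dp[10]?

after  coin     0     1     2     3     4     5     6     7     8     9    10    11    12    13    14    15    16    17    18
          1     1     1     1     1     1     1     1     1     1     1     1     1     1     1     1     1     1     1     1
          4     1     1     1     1     2     2     2     2     3     3     3     3     4     4     4     4     5     5     5
          5     1     1     1     1     2     3     3     3     4     5     6     6     7     8     9    10    11    12    13
          6     1     1     1     1     2     3     4     4     5     6     8     9    11    12    14    16    19    21    24

8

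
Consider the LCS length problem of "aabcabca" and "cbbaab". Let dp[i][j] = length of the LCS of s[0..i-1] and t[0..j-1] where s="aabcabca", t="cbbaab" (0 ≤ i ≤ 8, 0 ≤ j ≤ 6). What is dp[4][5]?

2

   ''  c  b  b  a  a  b
''  0  0  0  0  0  0  0
 a  0  0  0  0  1  1  1
 a  0  0  0  0  1  2  2
 b  0  0  1  1  1  2  3
 c  0  1  1  1  1  2  3
 a  0  1  1  1  2  2  3
 b  0  1  2  2  2  2  3
 c  0  1  2  2  2  2  3
 a  0  1  2  2  3  3  3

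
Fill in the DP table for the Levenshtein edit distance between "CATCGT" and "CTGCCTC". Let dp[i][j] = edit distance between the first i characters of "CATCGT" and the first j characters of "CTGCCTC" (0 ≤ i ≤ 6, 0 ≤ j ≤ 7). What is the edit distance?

4

   ''  C  T  G  C  C  T  C
''  0  1  2  3  4  5  6  7
 C  1  0  1  2  3  4  5  6
 A  2  1  1  2  3  4  5  6
 T  3  2  1  2  3  4  4  5
 C  4  3  2  2  2  3  4  4
 G  5  4  3  2  3  3  4  5
 T  6  5  4  3  3  4  3  4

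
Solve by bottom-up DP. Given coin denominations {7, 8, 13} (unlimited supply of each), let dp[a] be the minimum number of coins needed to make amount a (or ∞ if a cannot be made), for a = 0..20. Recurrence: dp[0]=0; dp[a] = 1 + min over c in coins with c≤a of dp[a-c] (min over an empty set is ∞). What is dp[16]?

2

 a  0  1  2  3  4  5  6  7  8  9 10 11 12 13 14 15 16 17 18 19 20
dp  0  -  -  -  -  -  -  1  1  -  -  -  -  1  2  2  2  -  -  -  2
(- denotes ∞ / unreachable)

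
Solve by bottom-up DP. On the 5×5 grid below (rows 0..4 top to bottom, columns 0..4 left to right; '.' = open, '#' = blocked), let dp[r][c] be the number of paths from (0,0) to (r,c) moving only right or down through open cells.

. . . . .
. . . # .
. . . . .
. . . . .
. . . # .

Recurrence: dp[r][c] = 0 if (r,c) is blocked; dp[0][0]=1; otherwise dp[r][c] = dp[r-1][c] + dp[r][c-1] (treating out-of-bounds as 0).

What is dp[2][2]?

r\c   0   1   2   3   4
  0   1   1   1   1   1
  1   1   2   3   0   1
  2   1   3   6   6   7
  3   1   4  10  16  23
  4   1   5  15   0  23

6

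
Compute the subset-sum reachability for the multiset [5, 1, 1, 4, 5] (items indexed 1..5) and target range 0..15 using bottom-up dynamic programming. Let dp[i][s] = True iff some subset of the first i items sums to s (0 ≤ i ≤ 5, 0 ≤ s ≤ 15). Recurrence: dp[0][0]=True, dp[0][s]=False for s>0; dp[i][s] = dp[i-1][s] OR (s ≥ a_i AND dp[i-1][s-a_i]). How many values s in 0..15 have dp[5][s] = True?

i\s   0   1   2   3   4   5   6   7   8   9  10  11  12  13  14  15
  0   T   F   F   F   F   F   F   F   F   F   F   F   F   F   F   F
  1   T   F   F   F   F   T   F   F   F   F   F   F   F   F   F   F
  2   T   T   F   F   F   T   T   F   F   F   F   F   F   F   F   F
  3   T   T   T   F   F   T   T   T   F   F   F   F   F   F   F   F
  4   T   T   T   F   T   T   T   T   F   T   T   T   F   F   F   F
  5   T   T   T   F   T   T   T   T   F   T   T   T   T   F   T   T

13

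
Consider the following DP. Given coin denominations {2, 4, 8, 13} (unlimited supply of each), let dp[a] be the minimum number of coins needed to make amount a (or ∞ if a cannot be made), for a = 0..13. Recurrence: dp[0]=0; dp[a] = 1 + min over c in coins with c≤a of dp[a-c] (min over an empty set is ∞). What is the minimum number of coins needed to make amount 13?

 a  0  1  2  3  4  5  6  7  8  9 10 11 12 13
dp  0  -  1  -  1  -  2  -  1  -  2  -  2  1
(- denotes ∞ / unreachable)

1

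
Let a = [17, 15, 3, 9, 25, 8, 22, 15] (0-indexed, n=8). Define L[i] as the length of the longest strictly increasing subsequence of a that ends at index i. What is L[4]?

   i    0    1    2    3    4    5    6    7
a[i]   17   15    3    9   25    8   22   15
L[i]    1    1    1    2    3    2    3    3

3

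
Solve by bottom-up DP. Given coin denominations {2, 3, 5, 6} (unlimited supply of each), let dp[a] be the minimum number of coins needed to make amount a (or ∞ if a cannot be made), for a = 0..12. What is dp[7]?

2

 a  0  1  2  3  4  5  6  7  8  9 10 11 12
dp  0  -  1  1  2  1  1  2  2  2  2  2  2
(- denotes ∞ / unreachable)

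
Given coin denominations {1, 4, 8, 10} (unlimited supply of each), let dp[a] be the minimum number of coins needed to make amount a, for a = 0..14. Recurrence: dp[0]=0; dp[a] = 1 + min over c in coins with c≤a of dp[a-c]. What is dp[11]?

2

 a  0  1  2  3  4  5  6  7  8  9 10 11 12 13 14
dp  0  1  2  3  1  2  3  4  1  2  1  2  2  3  2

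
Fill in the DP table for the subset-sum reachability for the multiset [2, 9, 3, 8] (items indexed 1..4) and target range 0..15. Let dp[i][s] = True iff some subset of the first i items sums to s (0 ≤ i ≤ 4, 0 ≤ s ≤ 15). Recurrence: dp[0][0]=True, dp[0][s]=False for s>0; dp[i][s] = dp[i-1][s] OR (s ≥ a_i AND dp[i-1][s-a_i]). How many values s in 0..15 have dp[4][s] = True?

11

i\s   0   1   2   3   4   5   6   7   8   9  10  11  12  13  14  15
  0   T   F   F   F   F   F   F   F   F   F   F   F   F   F   F   F
  1   T   F   T   F   F   F   F   F   F   F   F   F   F   F   F   F
  2   T   F   T   F   F   F   F   F   F   T   F   T   F   F   F   F
  3   T   F   T   T   F   T   F   F   F   T   F   T   T   F   T   F
  4   T   F   T   T   F   T   F   F   T   T   T   T   T   T   T   F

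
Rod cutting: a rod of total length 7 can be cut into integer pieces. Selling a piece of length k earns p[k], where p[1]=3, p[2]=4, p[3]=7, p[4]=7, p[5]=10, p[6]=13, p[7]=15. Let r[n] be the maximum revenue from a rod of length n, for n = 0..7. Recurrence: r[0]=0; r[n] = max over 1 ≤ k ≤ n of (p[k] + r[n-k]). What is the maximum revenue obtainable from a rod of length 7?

21

   n    0    1    2    3    4    5    6    7
r[n]    0    3    6    9   12   15   18   21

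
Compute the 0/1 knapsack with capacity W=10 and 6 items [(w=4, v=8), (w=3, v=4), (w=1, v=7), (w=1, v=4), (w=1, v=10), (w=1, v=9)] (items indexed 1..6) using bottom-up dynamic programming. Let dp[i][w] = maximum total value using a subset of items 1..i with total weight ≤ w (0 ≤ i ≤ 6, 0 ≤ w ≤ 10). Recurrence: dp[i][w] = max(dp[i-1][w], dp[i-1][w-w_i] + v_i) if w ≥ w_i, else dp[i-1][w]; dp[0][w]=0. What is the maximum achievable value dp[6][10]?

38

i\w   0   1   2   3   4   5   6   7   8   9  10
  0   0   0   0   0   0   0   0   0   0   0   0
  1   0   0   0   0   8   8   8   8   8   8   8
  2   0   0   0   4   8   8   8  12  12  12  12
  3   0   7   7   7  11  15  15  15  19  19  19
  4   0   7  11  11  11  15  19  19  19  23  23
  5   0  10  17  21  21  21  25  29  29  29  33
  6   0  10  19  26  30  30  30  34  38  38  38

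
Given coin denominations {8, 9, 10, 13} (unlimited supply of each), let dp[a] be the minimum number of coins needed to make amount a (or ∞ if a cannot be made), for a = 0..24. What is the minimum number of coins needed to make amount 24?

3

 a  0  1  2  3  4  5  6  7  8  9 10 11 12 13 14 15 16 17 18 19 20 21 22 23 24
dp  0  -  -  -  -  -  -  -  1  1  1  -  -  1  -  -  2  2  2  2  2  2  2  2  3
(- denotes ∞ / unreachable)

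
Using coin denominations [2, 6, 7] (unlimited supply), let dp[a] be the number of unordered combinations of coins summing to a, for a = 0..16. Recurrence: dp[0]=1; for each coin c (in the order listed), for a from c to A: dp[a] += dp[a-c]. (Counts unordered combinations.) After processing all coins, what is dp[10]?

after  coin     0     1     2     3     4     5     6     7     8     9    10    11    12    13    14    15    16
          2     1     0     1     0     1     0     1     0     1     0     1     0     1     0     1     0     1
          6     1     0     1     0     1     0     2     0     2     0     2     0     3     0     3     0     3
          7     1     0     1     0     1     0     2     1     2     1     2     1     3     2     4     2     4

2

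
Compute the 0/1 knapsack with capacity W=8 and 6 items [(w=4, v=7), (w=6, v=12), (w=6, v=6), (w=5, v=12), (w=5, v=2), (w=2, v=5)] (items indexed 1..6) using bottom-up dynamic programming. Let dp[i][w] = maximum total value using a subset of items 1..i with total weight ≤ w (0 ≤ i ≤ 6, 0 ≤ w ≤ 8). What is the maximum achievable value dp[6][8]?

i\w   0   1   2   3   4   5   6   7   8
  0   0   0   0   0   0   0   0   0   0
  1   0   0   0   0   7   7   7   7   7
  2   0   0   0   0   7   7  12  12  12
  3   0   0   0   0   7   7  12  12  12
  4   0   0   0   0   7  12  12  12  12
  5   0   0   0   0   7  12  12  12  12
  6   0   0   5   5   7  12  12  17  17

17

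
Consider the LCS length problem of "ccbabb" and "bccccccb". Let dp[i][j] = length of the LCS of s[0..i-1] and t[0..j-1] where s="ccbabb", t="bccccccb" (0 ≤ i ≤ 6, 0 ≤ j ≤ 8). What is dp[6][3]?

   ''  b  c  c  c  c  c  c  b
''  0  0  0  0  0  0  0  0  0
 c  0  0  1  1  1  1  1  1  1
 c  0  0  1  2  2  2  2  2  2
 b  0  1  1  2  2  2  2  2  3
 a  0  1  1  2  2  2  2  2  3
 b  0  1  1  2  2  2  2  2  3
 b  0  1  1  2  2  2  2  2  3

2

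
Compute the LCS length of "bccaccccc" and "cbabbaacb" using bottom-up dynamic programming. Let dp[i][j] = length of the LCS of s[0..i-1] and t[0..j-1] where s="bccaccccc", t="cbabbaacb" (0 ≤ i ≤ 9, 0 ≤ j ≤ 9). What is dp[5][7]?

   ''  c  b  a  b  b  a  a  c  b
''  0  0  0  0  0  0  0  0  0  0
 b  0  0  1  1  1  1  1  1  1  1
 c  0  1  1  1  1  1  1  1  2  2
 c  0  1  1  1  1  1  1  1  2  2
 a  0  1  1  2  2  2  2  2  2  2
 c  0  1  1  2  2  2  2  2  3  3
 c  0  1  1  2  2  2  2  2  3  3
 c  0  1  1  2  2  2  2  2  3  3
 c  0  1  1  2  2  2  2  2  3  3
 c  0  1  1  2  2  2  2  2  3  3

2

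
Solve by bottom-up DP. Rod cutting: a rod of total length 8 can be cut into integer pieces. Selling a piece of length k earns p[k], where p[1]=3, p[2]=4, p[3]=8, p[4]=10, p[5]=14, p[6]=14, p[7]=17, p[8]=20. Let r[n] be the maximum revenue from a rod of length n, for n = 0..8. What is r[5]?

   n    0    1    2    3    4    5    6    7    8
r[n]    0    3    6    9   12   15   18   21   24

15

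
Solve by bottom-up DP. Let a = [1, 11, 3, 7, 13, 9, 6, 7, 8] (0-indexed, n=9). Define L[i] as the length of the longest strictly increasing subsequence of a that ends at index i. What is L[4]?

   i    0    1    2    3    4    5    6    7    8
a[i]    1   11    3    7   13    9    6    7    8
L[i]    1    2    2    3    4    4    3    4    5

4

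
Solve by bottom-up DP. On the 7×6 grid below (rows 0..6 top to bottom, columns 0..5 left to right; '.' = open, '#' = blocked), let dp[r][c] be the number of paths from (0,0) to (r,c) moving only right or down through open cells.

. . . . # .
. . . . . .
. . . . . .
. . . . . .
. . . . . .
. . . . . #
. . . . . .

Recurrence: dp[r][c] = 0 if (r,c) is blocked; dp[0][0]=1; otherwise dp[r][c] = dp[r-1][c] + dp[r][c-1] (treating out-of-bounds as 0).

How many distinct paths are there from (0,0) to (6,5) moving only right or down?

r\c   0   1   2   3   4   5
  0   1   1   1   1   0   0
  1   1   2   3   4   4   4
  2   1   3   6  10  14  18
  3   1   4  10  20  34  52
  4   1   5  15  35  69 121
  5   1   6  21  56 125   0
  6   1   7  28  84 209 209

209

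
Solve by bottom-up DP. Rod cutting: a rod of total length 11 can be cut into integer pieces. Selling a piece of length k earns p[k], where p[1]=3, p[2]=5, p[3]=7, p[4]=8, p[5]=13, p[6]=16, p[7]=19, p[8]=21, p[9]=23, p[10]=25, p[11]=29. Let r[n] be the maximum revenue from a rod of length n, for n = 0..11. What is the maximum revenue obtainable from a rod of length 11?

   n    0    1    2    3    4    5    6    7    8    9   10   11
r[n]    0    3    6    9   12   15   18   21   24   27   30   33

33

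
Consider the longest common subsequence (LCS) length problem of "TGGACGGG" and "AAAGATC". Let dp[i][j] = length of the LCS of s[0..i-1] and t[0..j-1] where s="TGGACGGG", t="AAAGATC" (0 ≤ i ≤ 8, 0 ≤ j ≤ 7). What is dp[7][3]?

   ''  A  A  A  G  A  T  C
''  0  0  0  0  0  0  0  0
 T  0  0  0  0  0  0  1  1
 G  0  0  0  0  1  1  1  1
 G  0  0  0  0  1  1  1  1
 A  0  1  1  1  1  2  2  2
 C  0  1  1  1  1  2  2  3
 G  0  1  1  1  2  2  2  3
 G  0  1  1  1  2  2  2  3
 G  0  1  1  1  2  2  2  3

1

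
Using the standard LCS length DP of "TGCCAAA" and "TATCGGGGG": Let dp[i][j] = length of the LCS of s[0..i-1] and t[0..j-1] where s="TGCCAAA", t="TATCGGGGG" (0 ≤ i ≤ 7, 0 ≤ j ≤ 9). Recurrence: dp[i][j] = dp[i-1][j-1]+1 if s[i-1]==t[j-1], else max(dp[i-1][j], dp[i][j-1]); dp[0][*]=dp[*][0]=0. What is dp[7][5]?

2

   ''  T  A  T  C  G  G  G  G  G
''  0  0  0  0  0  0  0  0  0  0
 T  0  1  1  1  1  1  1  1  1  1
 G  0  1  1  1  1  2  2  2  2  2
 C  0  1  1  1  2  2  2  2  2  2
 C  0  1  1  1  2  2  2  2  2  2
 A  0  1  2  2  2  2  2  2  2  2
 A  0  1  2  2  2  2  2  2  2  2
 A  0  1  2  2  2  2  2  2  2  2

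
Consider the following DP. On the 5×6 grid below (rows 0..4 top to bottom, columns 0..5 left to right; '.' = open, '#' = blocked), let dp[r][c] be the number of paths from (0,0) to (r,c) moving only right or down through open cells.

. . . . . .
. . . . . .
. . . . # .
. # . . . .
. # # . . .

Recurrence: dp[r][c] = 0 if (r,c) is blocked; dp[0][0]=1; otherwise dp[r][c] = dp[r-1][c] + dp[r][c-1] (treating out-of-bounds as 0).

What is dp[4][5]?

r\c   0   1   2   3   4   5
  0   1   1   1   1   1   1
  1   1   2   3   4   5   6
  2   1   3   6  10   0   6
  3   1   0   6  16  16  22
  4   1   0   0  16  32  54

54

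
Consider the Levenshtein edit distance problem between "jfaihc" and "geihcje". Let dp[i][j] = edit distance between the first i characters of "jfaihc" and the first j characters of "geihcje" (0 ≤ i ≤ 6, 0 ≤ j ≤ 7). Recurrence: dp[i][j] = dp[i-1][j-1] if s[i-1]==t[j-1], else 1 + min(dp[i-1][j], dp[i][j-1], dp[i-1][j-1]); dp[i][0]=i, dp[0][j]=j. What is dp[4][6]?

6

   ''  g  e  i  h  c  j  e
''  0  1  2  3  4  5  6  7
 j  1  1  2  3  4  5  5  6
 f  2  2  2  3  4  5  6  6
 a  3  3  3  3  4  5  6  7
 i  4  4  4  3  4  5  6  7
 h  5  5  5  4  3  4  5  6
 c  6  6  6  5  4  3  4  5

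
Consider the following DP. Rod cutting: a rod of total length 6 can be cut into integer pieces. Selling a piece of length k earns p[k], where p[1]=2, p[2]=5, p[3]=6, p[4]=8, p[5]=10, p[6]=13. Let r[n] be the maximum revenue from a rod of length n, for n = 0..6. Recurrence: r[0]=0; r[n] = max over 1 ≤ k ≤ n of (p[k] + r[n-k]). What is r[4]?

10

   n    0    1    2    3    4    5    6
r[n]    0    2    5    7   10   12   15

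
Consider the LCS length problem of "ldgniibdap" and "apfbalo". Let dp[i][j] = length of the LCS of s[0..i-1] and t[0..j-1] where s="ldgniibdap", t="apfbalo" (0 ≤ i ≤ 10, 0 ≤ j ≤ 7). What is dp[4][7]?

   ''  a  p  f  b  a  l  o
''  0  0  0  0  0  0  0  0
 l  0  0  0  0  0  0  1  1
 d  0  0  0  0  0  0  1  1
 g  0  0  0  0  0  0  1  1
 n  0  0  0  0  0  0  1  1
 i  0  0  0  0  0  0  1  1
 i  0  0  0  0  0  0  1  1
 b  0  0  0  0  1  1  1  1
 d  0  0  0  0  1  1  1  1
 a  0  1  1  1  1  2  2  2
 p  0  1  2  2  2  2  2  2

1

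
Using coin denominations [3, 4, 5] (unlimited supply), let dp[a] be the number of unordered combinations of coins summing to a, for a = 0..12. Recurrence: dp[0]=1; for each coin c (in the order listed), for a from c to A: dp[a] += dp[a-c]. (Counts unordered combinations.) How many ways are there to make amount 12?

3

after  coin     0     1     2     3     4     5     6     7     8     9    10    11    12
          3     1     0     0     1     0     0     1     0     0     1     0     0     1
          4     1     0     0     1     1     0     1     1     1     1     1     1     2
          5     1     0     0     1     1     1     1     1     2     2     2     2     3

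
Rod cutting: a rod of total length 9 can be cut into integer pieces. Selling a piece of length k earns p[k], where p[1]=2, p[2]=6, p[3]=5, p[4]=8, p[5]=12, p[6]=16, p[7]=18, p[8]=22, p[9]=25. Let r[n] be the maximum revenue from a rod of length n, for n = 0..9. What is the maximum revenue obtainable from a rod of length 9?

   n    0    1    2    3    4    5    6    7    8    9
r[n]    0    2    6    8   12   14   18   20   24   26

26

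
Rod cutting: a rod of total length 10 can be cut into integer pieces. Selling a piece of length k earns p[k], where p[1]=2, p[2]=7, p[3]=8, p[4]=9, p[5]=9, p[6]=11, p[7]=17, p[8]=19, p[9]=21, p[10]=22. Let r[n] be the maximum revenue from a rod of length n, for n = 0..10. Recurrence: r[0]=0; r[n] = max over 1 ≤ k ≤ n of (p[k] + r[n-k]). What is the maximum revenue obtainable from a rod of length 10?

35

   n    0    1    2    3    4    5    6    7    8    9   10
r[n]    0    2    7    9   14   16   21   23   28   30   35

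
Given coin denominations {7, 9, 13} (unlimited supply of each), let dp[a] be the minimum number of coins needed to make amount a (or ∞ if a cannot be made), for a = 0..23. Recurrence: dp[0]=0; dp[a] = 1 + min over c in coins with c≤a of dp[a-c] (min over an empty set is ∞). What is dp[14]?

 a  0  1  2  3  4  5  6  7  8  9 10 11 12 13 14 15 16 17 18 19 20 21 22 23
dp  0  -  -  -  -  -  -  1  -  1  -  -  -  1  2  -  2  -  2  -  2  3  2  3
(- denotes ∞ / unreachable)

2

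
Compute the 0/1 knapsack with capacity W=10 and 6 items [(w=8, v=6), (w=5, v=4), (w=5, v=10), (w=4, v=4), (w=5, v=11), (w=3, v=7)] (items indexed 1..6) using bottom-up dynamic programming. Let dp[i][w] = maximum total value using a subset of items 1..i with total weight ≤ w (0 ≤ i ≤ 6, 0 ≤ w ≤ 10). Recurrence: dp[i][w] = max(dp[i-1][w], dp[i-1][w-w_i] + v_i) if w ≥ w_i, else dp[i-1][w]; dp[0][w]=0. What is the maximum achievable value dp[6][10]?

21

i\w   0   1   2   3   4   5   6   7   8   9  10
  0   0   0   0   0   0   0   0   0   0   0   0
  1   0   0   0   0   0   0   0   0   6   6   6
  2   0   0   0   0   0   4   4   4   6   6   6
  3   0   0   0   0   0  10  10  10  10  10  14
  4   0   0   0   0   4  10  10  10  10  14  14
  5   0   0   0   0   4  11  11  11  11  15  21
  6   0   0   0   7   7  11  11  11  18  18  21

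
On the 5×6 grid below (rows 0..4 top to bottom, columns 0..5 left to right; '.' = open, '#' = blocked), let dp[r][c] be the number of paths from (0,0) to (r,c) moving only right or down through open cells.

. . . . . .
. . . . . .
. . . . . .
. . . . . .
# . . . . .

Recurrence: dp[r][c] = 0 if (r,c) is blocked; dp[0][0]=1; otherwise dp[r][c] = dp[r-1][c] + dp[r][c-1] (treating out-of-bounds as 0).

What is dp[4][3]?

34

r\c   0   1   2   3   4   5
  0   1   1   1   1   1   1
  1   1   2   3   4   5   6
  2   1   3   6  10  15  21
  3   1   4  10  20  35  56
  4   0   4  14  34  69 125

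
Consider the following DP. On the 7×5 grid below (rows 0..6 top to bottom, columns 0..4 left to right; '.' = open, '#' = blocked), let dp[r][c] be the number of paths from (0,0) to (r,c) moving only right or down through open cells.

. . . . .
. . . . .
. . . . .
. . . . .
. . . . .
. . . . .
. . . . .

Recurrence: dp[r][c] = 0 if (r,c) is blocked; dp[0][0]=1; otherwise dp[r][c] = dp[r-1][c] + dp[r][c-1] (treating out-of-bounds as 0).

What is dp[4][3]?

35

r\c   0   1   2   3   4
  0   1   1   1   1   1
  1   1   2   3   4   5
  2   1   3   6  10  15
  3   1   4  10  20  35
  4   1   5  15  35  70
  5   1   6  21  56 126
  6   1   7  28  84 210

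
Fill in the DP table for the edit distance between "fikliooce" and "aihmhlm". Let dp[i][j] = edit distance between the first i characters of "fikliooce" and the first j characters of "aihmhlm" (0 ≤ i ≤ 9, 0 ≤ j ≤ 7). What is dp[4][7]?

5

   ''  a  i  h  m  h  l  m
''  0  1  2  3  4  5  6  7
 f  1  1  2  3  4  5  6  7
 i  2  2  1  2  3  4  5  6
 k  3  3  2  2  3  4  5  6
 l  4  4  3  3  3  4  4  5
 i  5  5  4  4  4  4  5  5
 o  6  6  5  5  5  5  5  6
 o  7  7  6  6  6  6  6  6
 c  8  8  7  7  7  7  7  7
 e  9  9  8  8  8  8  8  8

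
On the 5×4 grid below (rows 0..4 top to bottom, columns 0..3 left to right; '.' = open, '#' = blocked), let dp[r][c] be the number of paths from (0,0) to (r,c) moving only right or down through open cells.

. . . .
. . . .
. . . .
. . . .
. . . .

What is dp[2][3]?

r\c   0   1   2   3
  0   1   1   1   1
  1   1   2   3   4
  2   1   3   6  10
  3   1   4  10  20
  4   1   5  15  35

10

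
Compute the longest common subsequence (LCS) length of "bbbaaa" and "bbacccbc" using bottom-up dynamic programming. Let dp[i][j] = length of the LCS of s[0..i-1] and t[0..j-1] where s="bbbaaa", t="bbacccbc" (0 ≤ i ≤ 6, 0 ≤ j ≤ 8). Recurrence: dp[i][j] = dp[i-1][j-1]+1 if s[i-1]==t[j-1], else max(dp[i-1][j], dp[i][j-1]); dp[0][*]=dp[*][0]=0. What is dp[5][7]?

3

   ''  b  b  a  c  c  c  b  c
''  0  0  0  0  0  0  0  0  0
 b  0  1  1  1  1  1  1  1  1
 b  0  1  2  2  2  2  2  2  2
 b  0  1  2  2  2  2  2  3  3
 a  0  1  2  3  3  3  3  3  3
 a  0  1  2  3  3  3  3  3  3
 a  0  1  2  3  3  3  3  3  3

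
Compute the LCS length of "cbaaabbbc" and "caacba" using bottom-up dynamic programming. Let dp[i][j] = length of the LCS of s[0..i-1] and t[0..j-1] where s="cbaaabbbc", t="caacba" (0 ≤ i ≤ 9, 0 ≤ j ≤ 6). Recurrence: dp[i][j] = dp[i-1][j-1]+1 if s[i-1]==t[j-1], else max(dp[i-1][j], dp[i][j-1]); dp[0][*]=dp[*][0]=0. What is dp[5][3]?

   ''  c  a  a  c  b  a
''  0  0  0  0  0  0  0
 c  0  1  1  1  1  1  1
 b  0  1  1  1  1  2  2
 a  0  1  2  2  2  2  3
 a  0  1  2  3  3  3  3
 a  0  1  2  3  3  3  4
 b  0  1  2  3  3  4  4
 b  0  1  2  3  3  4  4
 b  0  1  2  3  3  4  4
 c  0  1  2  3  4  4  4

3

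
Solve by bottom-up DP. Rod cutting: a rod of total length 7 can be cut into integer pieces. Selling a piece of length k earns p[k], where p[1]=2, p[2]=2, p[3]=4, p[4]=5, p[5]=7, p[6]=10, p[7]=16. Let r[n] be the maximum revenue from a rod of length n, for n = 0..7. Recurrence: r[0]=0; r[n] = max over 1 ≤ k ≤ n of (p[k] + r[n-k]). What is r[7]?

   n    0    1    2    3    4    5    6    7
r[n]    0    2    4    6    8   10   12   16

16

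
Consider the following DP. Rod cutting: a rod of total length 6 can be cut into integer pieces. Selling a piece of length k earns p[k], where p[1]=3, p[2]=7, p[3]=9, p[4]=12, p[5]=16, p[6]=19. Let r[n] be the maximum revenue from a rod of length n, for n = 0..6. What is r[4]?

   n    0    1    2    3    4    5    6
r[n]    0    3    7   10   14   17   21

14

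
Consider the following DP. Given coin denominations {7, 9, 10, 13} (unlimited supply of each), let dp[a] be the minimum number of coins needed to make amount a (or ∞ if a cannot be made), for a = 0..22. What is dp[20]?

 a  0  1  2  3  4  5  6  7  8  9 10 11 12 13 14 15 16 17 18 19 20 21 22
dp  0  -  -  -  -  -  -  1  -  1  1  -  -  1  2  -  2  2  2  2  2  3  2
(- denotes ∞ / unreachable)

2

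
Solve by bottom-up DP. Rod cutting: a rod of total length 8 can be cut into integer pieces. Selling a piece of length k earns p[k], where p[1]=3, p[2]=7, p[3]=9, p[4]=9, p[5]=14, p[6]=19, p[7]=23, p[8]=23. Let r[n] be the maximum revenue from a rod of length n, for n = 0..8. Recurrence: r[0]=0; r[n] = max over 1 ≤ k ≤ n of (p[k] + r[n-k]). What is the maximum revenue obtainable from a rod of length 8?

28

   n    0    1    2    3    4    5    6    7    8
r[n]    0    3    7   10   14   17   21   24   28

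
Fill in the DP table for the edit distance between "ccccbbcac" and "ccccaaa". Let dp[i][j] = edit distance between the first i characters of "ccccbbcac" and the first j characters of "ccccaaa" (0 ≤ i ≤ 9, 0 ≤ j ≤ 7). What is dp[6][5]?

2

   ''  c  c  c  c  a  a  a
''  0  1  2  3  4  5  6  7
 c  1  0  1  2  3  4  5  6
 c  2  1  0  1  2  3  4  5
 c  3  2  1  0  1  2  3  4
 c  4  3  2  1  0  1  2  3
 b  5  4  3  2  1  1  2  3
 b  6  5  4  3  2  2  2  3
 c  7  6  5  4  3  3  3  3
 a  8  7  6  5  4  3  3  3
 c  9  8  7  6  5  4  4  4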